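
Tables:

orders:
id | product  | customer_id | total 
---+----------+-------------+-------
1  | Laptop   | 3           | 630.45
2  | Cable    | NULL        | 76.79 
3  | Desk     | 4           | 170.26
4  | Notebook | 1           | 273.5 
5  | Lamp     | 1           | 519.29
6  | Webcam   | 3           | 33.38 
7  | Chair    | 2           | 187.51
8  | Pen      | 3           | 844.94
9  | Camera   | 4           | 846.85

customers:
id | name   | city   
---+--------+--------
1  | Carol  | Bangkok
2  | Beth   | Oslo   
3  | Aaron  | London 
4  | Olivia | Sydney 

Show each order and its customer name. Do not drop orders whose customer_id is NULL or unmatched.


LEFT JOIN keeps every row from orders (the left table); where customer_id has no match in customers, the customer columns become NULL. Walk through each order:
  - order 1 (Laptop): customer_id=3 -> matches Aaron
  - order 2 (Cable): customer_id=NULL, no match -> kept with NULL
  - order 3 (Desk): customer_id=4 -> matches Olivia
  - order 4 (Notebook): customer_id=1 -> matches Carol
  - order 5 (Lamp): customer_id=1 -> matches Carol
  - order 6 (Webcam): customer_id=3 -> matches Aaron
  - order 7 (Chair): customer_id=2 -> matches Beth
  - order 8 (Pen): customer_id=3 -> matches Aaron
  - order 9 (Camera): customer_id=4 -> matches Olivia
All 9 rows appear; 1 has NULL customer.

SQL:
SELECT a.product, b.name AS customer
FROM orders a
LEFT JOIN customers b ON a.customer_id = b.id

Result:
product  | customer
---------+---------
Laptop   | Aaron   
Cable    | NULL    
Desk     | Olivia  
Notebook | Carol   
Lamp     | Carol   
Webcam   | Aaron   
Chair    | Beth    
Pen      | Aaron   
Camera   | Olivia  


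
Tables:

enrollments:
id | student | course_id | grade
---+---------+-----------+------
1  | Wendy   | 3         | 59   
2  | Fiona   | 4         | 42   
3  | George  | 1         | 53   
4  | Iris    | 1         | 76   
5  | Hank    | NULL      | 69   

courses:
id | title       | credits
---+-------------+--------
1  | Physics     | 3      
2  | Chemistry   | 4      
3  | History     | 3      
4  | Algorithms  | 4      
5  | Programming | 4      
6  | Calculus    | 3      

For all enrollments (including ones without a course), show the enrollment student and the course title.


LEFT JOIN keeps every row from enrollments (the left table); where course_id has no match in courses, the course columns become NULL. Walk through each enrollment:
  - enrollment 1 (Wendy): course_id=3 -> matches History
  - enrollment 2 (Fiona): course_id=4 -> matches Algorithms
  - enrollment 3 (George): course_id=1 -> matches Physics
  - enrollment 4 (Iris): course_id=1 -> matches Physics
  - enrollment 5 (Hank): course_id=NULL, no match -> kept with NULL
All 5 rows appear; 1 has NULL course.

SQL:
SELECT a.student, b.title AS course
FROM enrollments a
LEFT JOIN courses b ON a.course_id = b.id

Result:
student | course    
--------+-----------
Wendy   | History   
Fiona   | Algorithms
George  | Physics   
Iris    | Physics   
Hank    | NULL      


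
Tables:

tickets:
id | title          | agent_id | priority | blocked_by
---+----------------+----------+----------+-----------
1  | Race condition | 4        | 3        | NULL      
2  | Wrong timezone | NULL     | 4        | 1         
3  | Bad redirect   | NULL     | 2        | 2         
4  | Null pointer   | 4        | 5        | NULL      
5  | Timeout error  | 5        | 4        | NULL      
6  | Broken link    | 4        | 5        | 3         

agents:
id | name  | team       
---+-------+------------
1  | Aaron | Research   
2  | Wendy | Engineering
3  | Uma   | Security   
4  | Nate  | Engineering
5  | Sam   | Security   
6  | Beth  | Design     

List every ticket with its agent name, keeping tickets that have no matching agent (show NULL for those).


LEFT JOIN keeps every row from tickets (the left table); where agent_id has no match in agents, the agent columns become NULL. Walk through each ticket:
  - ticket 1 (Race condition): agent_id=4 -> matches Nate
  - ticket 2 (Wrong timezone): agent_id=NULL, no match -> kept with NULL
  - ticket 3 (Bad redirect): agent_id=NULL, no match -> kept with NULL
  - ticket 4 (Null pointer): agent_id=4 -> matches Nate
  - ticket 5 (Timeout error): agent_id=5 -> matches Sam
  - ticket 6 (Broken link): agent_id=4 -> matches Nate
All 6 rows appear; 2 have NULL agent.

SQL:
SELECT a.title, b.name AS agent
FROM tickets a
LEFT JOIN agents b ON a.agent_id = b.id

Result:
title          | agent
---------------+------
Race condition | Nate 
Wrong timezone | NULL 
Bad redirect   | NULL 
Null pointer   | Nate 
Timeout error  | Sam  
Broken link    | Nate 


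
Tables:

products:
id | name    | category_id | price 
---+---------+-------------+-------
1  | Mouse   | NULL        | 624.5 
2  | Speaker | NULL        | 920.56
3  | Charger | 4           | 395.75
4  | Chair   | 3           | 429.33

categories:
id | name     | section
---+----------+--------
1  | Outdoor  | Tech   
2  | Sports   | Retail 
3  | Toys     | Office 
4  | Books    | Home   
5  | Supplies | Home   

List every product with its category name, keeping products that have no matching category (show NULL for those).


LEFT JOIN keeps every row from products (the left table); where category_id has no match in categories, the category columns become NULL. Walk through each product:
  - product 1 (Mouse): category_id=NULL, no match -> kept with NULL
  - product 2 (Speaker): category_id=NULL, no match -> kept with NULL
  - product 3 (Charger): category_id=4 -> matches Books
  - product 4 (Chair): category_id=3 -> matches Toys
All 4 rows appear; 2 have NULL category.

SQL:
SELECT a.name, b.name AS category
FROM products a
LEFT JOIN categories b ON a.category_id = b.id

Result:
name    | category
--------+---------
Mouse   | NULL    
Speaker | NULL    
Charger | Books   
Chair   | Toys    


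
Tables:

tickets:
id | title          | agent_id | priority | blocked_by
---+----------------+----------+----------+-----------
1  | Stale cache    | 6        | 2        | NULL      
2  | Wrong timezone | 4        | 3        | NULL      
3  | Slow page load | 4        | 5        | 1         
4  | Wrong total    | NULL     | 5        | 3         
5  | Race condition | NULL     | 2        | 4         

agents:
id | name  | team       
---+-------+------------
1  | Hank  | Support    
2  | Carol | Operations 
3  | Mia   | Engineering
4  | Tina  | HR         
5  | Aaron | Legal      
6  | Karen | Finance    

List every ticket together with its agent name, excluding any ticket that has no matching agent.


INNER JOIN keeps only tickets rows whose agent_id matches an id in agents. Walk through each ticket:
  - ticket 1 (Stale cache): agent_id=6 -> matches Karen
  - ticket 2 (Wrong timezone): agent_id=4 -> matches Tina
  - ticket 3 (Slow page load): agent_id=4 -> matches Tina
  - ticket 4 (Wrong total): agent_id=NULL, no match -> dropped
  - ticket 5 (Race condition): agent_id=NULL, no match -> dropped
So 2 of 5 rows are dropped.

SQL:
SELECT a.title, b.name AS agent
FROM tickets a
INNER JOIN agents b ON a.agent_id = b.id

Result:
title          | agent
---------------+------
Stale cache    | Karen
Wrong timezone | Tina 
Slow page load | Tina 


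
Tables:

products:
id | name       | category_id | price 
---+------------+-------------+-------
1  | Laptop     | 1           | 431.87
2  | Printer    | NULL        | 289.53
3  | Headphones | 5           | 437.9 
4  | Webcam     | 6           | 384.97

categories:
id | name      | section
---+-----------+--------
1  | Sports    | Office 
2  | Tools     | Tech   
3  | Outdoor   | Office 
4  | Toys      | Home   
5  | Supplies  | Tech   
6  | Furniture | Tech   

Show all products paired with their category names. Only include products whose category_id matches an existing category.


INNER JOIN keeps only products rows whose category_id matches an id in categories. Walk through each product:
  - product 1 (Laptop): category_id=1 -> matches Sports
  - product 2 (Printer): category_id=NULL, no match -> dropped
  - product 3 (Headphones): category_id=5 -> matches Supplies
  - product 4 (Webcam): category_id=6 -> matches Furniture
So 1 of 4 rows is dropped.

SQL:
SELECT a.name, b.name AS category
FROM products a
INNER JOIN categories b ON a.category_id = b.id

Result:
name       | category 
-----------+----------
Laptop     | Sports   
Headphones | Supplies 
Webcam     | Furniture


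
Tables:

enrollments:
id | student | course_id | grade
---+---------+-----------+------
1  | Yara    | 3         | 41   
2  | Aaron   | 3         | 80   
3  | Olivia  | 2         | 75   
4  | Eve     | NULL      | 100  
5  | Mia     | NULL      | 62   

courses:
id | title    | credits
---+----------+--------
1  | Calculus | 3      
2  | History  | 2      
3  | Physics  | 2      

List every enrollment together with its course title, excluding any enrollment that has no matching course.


INNER JOIN keeps only enrollments rows whose course_id matches an id in courses. Walk through each enrollment:
  - enrollment 1 (Yara): course_id=3 -> matches Physics
  - enrollment 2 (Aaron): course_id=3 -> matches Physics
  - enrollment 3 (Olivia): course_id=2 -> matches History
  - enrollment 4 (Eve): course_id=NULL, no match -> dropped
  - enrollment 5 (Mia): course_id=NULL, no match -> dropped
So 2 of 5 rows are dropped.

SQL:
SELECT a.student, b.title AS course
FROM enrollments a
INNER JOIN courses b ON a.course_id = b.id

Result:
student | course 
--------+--------
Yara    | Physics
Aaron   | Physics
Olivia  | History


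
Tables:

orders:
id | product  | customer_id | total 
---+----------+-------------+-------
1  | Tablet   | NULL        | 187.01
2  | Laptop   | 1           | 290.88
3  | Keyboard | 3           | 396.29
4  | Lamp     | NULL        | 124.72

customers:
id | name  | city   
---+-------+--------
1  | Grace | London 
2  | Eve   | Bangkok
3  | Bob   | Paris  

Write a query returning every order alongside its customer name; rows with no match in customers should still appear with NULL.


LEFT JOIN keeps every row from orders (the left table); where customer_id has no match in customers, the customer columns become NULL. Walk through each order:
  - order 1 (Tablet): customer_id=NULL, no match -> kept with NULL
  - order 2 (Laptop): customer_id=1 -> matches Grace
  - order 3 (Keyboard): customer_id=3 -> matches Bob
  - order 4 (Lamp): customer_id=NULL, no match -> kept with NULL
All 4 rows appear; 2 have NULL customer.

SQL:
SELECT a.product, b.name AS customer
FROM orders a
LEFT JOIN customers b ON a.customer_id = b.id

Result:
product  | customer
---------+---------
Tablet   | NULL    
Laptop   | Grace   
Keyboard | Bob     
Lamp     | NULL    


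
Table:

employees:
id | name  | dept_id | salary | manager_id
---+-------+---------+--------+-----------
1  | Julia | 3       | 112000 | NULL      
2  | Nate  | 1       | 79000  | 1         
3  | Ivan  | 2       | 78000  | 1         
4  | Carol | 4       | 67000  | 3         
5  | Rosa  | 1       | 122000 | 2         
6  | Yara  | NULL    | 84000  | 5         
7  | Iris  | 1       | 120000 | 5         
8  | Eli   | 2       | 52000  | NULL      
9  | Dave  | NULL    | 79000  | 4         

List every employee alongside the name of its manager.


This is a self-join: employees is joined to a second copy of itself, matching each row's manager_id to another row's id. Use LEFT JOIN so rows with manager_id=NULL are kept.
  - employee 1 (Julia): manager_id=NULL -> NULL
  - employee 2 (Nate): manager_id=1 -> Julia
  - employee 3 (Ivan): manager_id=1 -> Julia
  - employee 4 (Carol): manager_id=3 -> Ivan
  - employee 5 (Rosa): manager_id=2 -> Nate
  - employee 6 (Yara): manager_id=5 -> Rosa
  - employee 7 (Iris): manager_id=5 -> Rosa
  - employee 8 (Eli): manager_id=NULL -> NULL
  - employee 9 (Dave): manager_id=4 -> Carol

SQL:
SELECT a.name AS item, b.name AS manager
FROM employees a
LEFT JOIN employees b ON a.manager_id = b.id

Result:
item  | manager
------+--------
Julia | NULL   
Nate  | Julia  
Ivan  | Julia  
Carol | Ivan   
Rosa  | Nate   
Yara  | Rosa   
Iris  | Rosa   
Eli   | NULL   
Dave  | Carol  


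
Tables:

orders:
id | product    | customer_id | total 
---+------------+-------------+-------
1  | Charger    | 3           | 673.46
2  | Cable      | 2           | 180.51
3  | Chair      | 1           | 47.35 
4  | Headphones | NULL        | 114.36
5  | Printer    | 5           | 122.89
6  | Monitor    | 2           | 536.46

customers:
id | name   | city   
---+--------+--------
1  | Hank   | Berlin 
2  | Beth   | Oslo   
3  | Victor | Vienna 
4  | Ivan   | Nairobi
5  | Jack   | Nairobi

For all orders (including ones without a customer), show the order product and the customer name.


LEFT JOIN keeps every row from orders (the left table); where customer_id has no match in customers, the customer columns become NULL. Walk through each order:
  - order 1 (Charger): customer_id=3 -> matches Victor
  - order 2 (Cable): customer_id=2 -> matches Beth
  - order 3 (Chair): customer_id=1 -> matches Hank
  - order 4 (Headphones): customer_id=NULL, no match -> kept with NULL
  - order 5 (Printer): customer_id=5 -> matches Jack
  - order 6 (Monitor): customer_id=2 -> matches Beth
All 6 rows appear; 1 has NULL customer.

SQL:
SELECT a.product, b.name AS customer
FROM orders a
LEFT JOIN customers b ON a.customer_id = b.id

Result:
product    | customer
-----------+---------
Charger    | Victor  
Cable      | Beth    
Chair      | Hank    
Headphones | NULL    
Printer    | Jack    
Monitor    | Beth    


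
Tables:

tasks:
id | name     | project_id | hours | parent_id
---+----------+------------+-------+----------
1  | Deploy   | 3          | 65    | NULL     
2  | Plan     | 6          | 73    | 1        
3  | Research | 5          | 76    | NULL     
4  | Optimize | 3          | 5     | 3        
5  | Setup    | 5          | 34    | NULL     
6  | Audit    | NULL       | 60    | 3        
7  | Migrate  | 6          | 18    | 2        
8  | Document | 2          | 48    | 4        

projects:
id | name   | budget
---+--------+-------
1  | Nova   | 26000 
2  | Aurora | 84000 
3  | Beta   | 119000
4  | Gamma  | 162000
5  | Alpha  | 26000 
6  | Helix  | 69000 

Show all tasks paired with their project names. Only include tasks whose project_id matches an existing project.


INNER JOIN keeps only tasks rows whose project_id matches an id in projects. Walk through each task:
  - task 1 (Deploy): project_id=3 -> matches Beta
  - task 2 (Plan): project_id=6 -> matches Helix
  - task 3 (Research): project_id=5 -> matches Alpha
  - task 4 (Optimize): project_id=3 -> matches Beta
  - task 5 (Setup): project_id=5 -> matches Alpha
  - task 6 (Audit): project_id=NULL, no match -> dropped
  - task 7 (Migrate): project_id=6 -> matches Helix
  - task 8 (Document): project_id=2 -> matches Aurora
So 1 of 8 rows is dropped.

SQL:
SELECT a.name, b.name AS project
FROM tasks a
INNER JOIN projects b ON a.project_id = b.id

Result:
name     | project
---------+--------
Deploy   | Beta   
Plan     | Helix  
Research | Alpha  
Optimize | Beta   
Setup    | Alpha  
Migrate  | Helix  
Document | Aurora 


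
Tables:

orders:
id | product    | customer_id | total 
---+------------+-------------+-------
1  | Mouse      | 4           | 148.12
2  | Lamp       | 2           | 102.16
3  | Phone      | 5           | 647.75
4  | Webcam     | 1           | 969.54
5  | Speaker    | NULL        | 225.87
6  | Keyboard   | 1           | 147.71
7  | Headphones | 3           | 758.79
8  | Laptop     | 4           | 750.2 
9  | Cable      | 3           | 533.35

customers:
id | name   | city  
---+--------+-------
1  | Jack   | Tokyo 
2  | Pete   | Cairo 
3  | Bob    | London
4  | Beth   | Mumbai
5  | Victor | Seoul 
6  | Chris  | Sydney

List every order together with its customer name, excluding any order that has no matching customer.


INNER JOIN keeps only orders rows whose customer_id matches an id in customers. Walk through each order:
  - order 1 (Mouse): customer_id=4 -> matches Beth
  - order 2 (Lamp): customer_id=2 -> matches Pete
  - order 3 (Phone): customer_id=5 -> matches Victor
  - order 4 (Webcam): customer_id=1 -> matches Jack
  - order 5 (Speaker): customer_id=NULL, no match -> dropped
  - order 6 (Keyboard): customer_id=1 -> matches Jack
  - order 7 (Headphones): customer_id=3 -> matches Bob
  - order 8 (Laptop): customer_id=4 -> matches Beth
  - order 9 (Cable): customer_id=3 -> matches Bob
So 1 of 9 rows is dropped.

SQL:
SELECT a.product, b.name AS customer
FROM orders a
INNER JOIN customers b ON a.customer_id = b.id

Result:
product    | customer
-----------+---------
Mouse      | Beth    
Lamp       | Pete    
Phone      | Victor  
Webcam     | Jack    
Keyboard   | Jack    
Headphones | Bob     
Laptop     | Beth    
Cable      | Bob     


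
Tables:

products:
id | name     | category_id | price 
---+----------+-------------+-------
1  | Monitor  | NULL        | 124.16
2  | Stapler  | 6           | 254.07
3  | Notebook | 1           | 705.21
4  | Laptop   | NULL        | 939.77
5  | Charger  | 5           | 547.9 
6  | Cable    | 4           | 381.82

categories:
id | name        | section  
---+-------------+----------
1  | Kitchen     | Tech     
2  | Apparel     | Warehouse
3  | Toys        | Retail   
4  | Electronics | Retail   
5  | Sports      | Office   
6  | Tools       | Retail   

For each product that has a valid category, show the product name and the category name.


INNER JOIN keeps only products rows whose category_id matches an id in categories. Walk through each product:
  - product 1 (Monitor): category_id=NULL, no match -> dropped
  - product 2 (Stapler): category_id=6 -> matches Tools
  - product 3 (Notebook): category_id=1 -> matches Kitchen
  - product 4 (Laptop): category_id=NULL, no match -> dropped
  - product 5 (Charger): category_id=5 -> matches Sports
  - product 6 (Cable): category_id=4 -> matches Electronics
So 2 of 6 rows are dropped.

SQL:
SELECT a.name, b.name AS category
FROM products a
INNER JOIN categories b ON a.category_id = b.id

Result:
name     | category   
---------+------------
Stapler  | Tools      
Notebook | Kitchen    
Charger  | Sports     
Cable    | Electronics


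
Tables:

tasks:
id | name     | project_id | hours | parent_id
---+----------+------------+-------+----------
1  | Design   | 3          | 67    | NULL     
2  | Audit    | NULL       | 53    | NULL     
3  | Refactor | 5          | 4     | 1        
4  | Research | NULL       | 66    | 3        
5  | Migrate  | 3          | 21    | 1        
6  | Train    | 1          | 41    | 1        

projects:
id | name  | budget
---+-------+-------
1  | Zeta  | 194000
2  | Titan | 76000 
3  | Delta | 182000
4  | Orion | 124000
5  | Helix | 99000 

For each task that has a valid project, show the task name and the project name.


INNER JOIN keeps only tasks rows whose project_id matches an id in projects. Walk through each task:
  - task 1 (Design): project_id=3 -> matches Delta
  - task 2 (Audit): project_id=NULL, no match -> dropped
  - task 3 (Refactor): project_id=5 -> matches Helix
  - task 4 (Research): project_id=NULL, no match -> dropped
  - task 5 (Migrate): project_id=3 -> matches Delta
  - task 6 (Train): project_id=1 -> matches Zeta
So 2 of 6 rows are dropped.

SQL:
SELECT a.name, b.name AS project
FROM tasks a
INNER JOIN projects b ON a.project_id = b.id

Result:
name     | project
---------+--------
Design   | Delta  
Refactor | Helix  
Migrate  | Delta  
Train    | Zeta   


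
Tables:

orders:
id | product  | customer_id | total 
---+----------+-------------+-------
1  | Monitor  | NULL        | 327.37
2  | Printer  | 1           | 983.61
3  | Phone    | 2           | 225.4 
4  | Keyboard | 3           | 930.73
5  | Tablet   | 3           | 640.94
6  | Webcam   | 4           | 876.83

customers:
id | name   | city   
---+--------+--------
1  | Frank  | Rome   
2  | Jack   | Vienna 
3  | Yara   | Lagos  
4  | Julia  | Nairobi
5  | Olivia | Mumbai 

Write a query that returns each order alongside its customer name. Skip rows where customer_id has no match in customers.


INNER JOIN keeps only orders rows whose customer_id matches an id in customers. Walk through each order:
  - order 1 (Monitor): customer_id=NULL, no match -> dropped
  - order 2 (Printer): customer_id=1 -> matches Frank
  - order 3 (Phone): customer_id=2 -> matches Jack
  - order 4 (Keyboard): customer_id=3 -> matches Yara
  - order 5 (Tablet): customer_id=3 -> matches Yara
  - order 6 (Webcam): customer_id=4 -> matches Julia
So 1 of 6 rows is dropped.

SQL:
SELECT a.product, b.name AS customer
FROM orders a
INNER JOIN customers b ON a.customer_id = b.id

Result:
product  | customer
---------+---------
Printer  | Frank   
Phone    | Jack    
Keyboard | Yara    
Tablet   | Yara    
Webcam   | Julia   


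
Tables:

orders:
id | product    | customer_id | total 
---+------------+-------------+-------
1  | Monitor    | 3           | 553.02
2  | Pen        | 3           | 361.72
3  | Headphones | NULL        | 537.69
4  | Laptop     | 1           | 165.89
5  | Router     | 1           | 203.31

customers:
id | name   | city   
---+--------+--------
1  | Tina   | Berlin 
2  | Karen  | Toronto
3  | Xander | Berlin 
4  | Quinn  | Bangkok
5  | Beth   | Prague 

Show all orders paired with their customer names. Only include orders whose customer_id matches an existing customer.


INNER JOIN keeps only orders rows whose customer_id matches an id in customers. Walk through each order:
  - order 1 (Monitor): customer_id=3 -> matches Xander
  - order 2 (Pen): customer_id=3 -> matches Xander
  - order 3 (Headphones): customer_id=NULL, no match -> dropped
  - order 4 (Laptop): customer_id=1 -> matches Tina
  - order 5 (Router): customer_id=1 -> matches Tina
So 1 of 5 rows is dropped.

SQL:
SELECT a.product, b.name AS customer
FROM orders a
INNER JOIN customers b ON a.customer_id = b.id

Result:
product | customer
--------+---------
Monitor | Xander  
Pen     | Xander  
Laptop  | Tina    
Router  | Tina    


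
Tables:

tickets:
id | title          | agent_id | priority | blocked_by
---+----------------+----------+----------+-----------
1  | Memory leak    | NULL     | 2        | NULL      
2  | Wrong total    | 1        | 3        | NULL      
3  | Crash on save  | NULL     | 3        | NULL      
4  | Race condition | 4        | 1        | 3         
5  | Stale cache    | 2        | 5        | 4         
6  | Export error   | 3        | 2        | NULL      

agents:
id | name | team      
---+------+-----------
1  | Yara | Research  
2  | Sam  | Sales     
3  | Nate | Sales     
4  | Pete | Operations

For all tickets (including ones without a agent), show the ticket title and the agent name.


LEFT JOIN keeps every row from tickets (the left table); where agent_id has no match in agents, the agent columns become NULL. Walk through each ticket:
  - ticket 1 (Memory leak): agent_id=NULL, no match -> kept with NULL
  - ticket 2 (Wrong total): agent_id=1 -> matches Yara
  - ticket 3 (Crash on save): agent_id=NULL, no match -> kept with NULL
  - ticket 4 (Race condition): agent_id=4 -> matches Pete
  - ticket 5 (Stale cache): agent_id=2 -> matches Sam
  - ticket 6 (Export error): agent_id=3 -> matches Nate
All 6 rows appear; 2 have NULL agent.

SQL:
SELECT a.title, b.name AS agent
FROM tickets a
LEFT JOIN agents b ON a.agent_id = b.id

Result:
title          | agent
---------------+------
Memory leak    | NULL 
Wrong total    | Yara 
Crash on save  | NULL 
Race condition | Pete 
Stale cache    | Sam  
Export error   | Nate 


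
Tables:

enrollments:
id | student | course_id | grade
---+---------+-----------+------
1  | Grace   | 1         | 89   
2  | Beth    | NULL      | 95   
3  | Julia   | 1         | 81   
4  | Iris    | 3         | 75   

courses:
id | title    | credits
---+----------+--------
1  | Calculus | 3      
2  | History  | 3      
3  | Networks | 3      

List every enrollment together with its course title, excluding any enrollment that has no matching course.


INNER JOIN keeps only enrollments rows whose course_id matches an id in courses. Walk through each enrollment:
  - enrollment 1 (Grace): course_id=1 -> matches Calculus
  - enrollment 2 (Beth): course_id=NULL, no match -> dropped
  - enrollment 3 (Julia): course_id=1 -> matches Calculus
  - enrollment 4 (Iris): course_id=3 -> matches Networks
So 1 of 4 rows is dropped.

SQL:
SELECT a.student, b.title AS course
FROM enrollments a
INNER JOIN courses b ON a.course_id = b.id

Result:
student | course  
--------+---------
Grace   | Calculus
Julia   | Calculus
Iris    | Networks


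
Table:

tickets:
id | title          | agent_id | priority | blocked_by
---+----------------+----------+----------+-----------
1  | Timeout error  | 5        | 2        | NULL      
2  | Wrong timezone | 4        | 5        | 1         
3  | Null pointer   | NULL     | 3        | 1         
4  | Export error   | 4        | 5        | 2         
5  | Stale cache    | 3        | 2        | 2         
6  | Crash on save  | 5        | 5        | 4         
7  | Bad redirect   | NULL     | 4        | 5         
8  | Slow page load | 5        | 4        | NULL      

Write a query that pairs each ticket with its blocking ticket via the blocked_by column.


This is a self-join: tickets is joined to a second copy of itself, matching each row's blocked_by to another row's id. Use LEFT JOIN so rows with blocked_by=NULL are kept.
  - ticket 1 (Timeout error): blocked_by=NULL -> NULL
  - ticket 2 (Wrong timezone): blocked_by=1 -> Timeout error
  - ticket 3 (Null pointer): blocked_by=1 -> Timeout error
  - ticket 4 (Export error): blocked_by=2 -> Wrong timezone
  - ticket 5 (Stale cache): blocked_by=2 -> Wrong timezone
  - ticket 6 (Crash on save): blocked_by=4 -> Export error
  - ticket 7 (Bad redirect): blocked_by=5 -> Stale cache
  - ticket 8 (Slow page load): blocked_by=NULL -> NULL

SQL:
SELECT a.title AS item, b.title AS blocked_by
FROM tickets a
LEFT JOIN tickets b ON a.blocked_by = b.id

Result:
item           | blocked_by    
---------------+---------------
Timeout error  | NULL          
Wrong timezone | Timeout error 
Null pointer   | Timeout error 
Export error   | Wrong timezone
Stale cache    | Wrong timezone
Crash on save  | Export error  
Bad redirect   | Stale cache   
Slow page load | NULL          


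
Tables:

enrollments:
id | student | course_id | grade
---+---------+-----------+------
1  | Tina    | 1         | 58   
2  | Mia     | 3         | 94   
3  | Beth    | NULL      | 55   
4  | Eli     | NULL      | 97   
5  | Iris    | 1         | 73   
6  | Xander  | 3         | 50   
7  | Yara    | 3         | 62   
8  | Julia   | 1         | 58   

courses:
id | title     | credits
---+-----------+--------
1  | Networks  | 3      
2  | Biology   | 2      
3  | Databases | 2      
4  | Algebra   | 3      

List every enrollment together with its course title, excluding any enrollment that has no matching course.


INNER JOIN keeps only enrollments rows whose course_id matches an id in courses. Walk through each enrollment:
  - enrollment 1 (Tina): course_id=1 -> matches Networks
  - enrollment 2 (Mia): course_id=3 -> matches Databases
  - enrollment 3 (Beth): course_id=NULL, no match -> dropped
  - enrollment 4 (Eli): course_id=NULL, no match -> dropped
  - enrollment 5 (Iris): course_id=1 -> matches Networks
  - enrollment 6 (Xander): course_id=3 -> matches Databases
  - enrollment 7 (Yara): course_id=3 -> matches Databases
  - enrollment 8 (Julia): course_id=1 -> matches Networks
So 2 of 8 rows are dropped.

SQL:
SELECT a.student, b.title AS course
FROM enrollments a
INNER JOIN courses b ON a.course_id = b.id

Result:
student | course   
--------+----------
Tina    | Networks 
Mia     | Databases
Iris    | Networks 
Xander  | Databases
Yara    | Databases
Julia   | Networks 


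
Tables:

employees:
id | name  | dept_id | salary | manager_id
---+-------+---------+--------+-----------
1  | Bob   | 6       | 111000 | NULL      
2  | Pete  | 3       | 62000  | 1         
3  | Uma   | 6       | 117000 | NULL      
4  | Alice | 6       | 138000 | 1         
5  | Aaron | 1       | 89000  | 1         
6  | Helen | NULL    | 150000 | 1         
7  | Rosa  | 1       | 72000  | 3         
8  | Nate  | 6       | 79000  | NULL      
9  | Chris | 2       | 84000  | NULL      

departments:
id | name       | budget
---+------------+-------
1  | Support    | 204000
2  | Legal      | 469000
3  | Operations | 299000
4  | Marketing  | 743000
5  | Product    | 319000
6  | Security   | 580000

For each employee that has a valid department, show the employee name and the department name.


INNER JOIN keeps only employees rows whose dept_id matches an id in departments. Walk through each employee:
  - employee 1 (Bob): dept_id=6 -> matches Security
  - employee 2 (Pete): dept_id=3 -> matches Operations
  - employee 3 (Uma): dept_id=6 -> matches Security
  - employee 4 (Alice): dept_id=6 -> matches Security
  - employee 5 (Aaron): dept_id=1 -> matches Support
  - employee 6 (Helen): dept_id=NULL, no match -> dropped
  - employee 7 (Rosa): dept_id=1 -> matches Support
  - employee 8 (Nate): dept_id=6 -> matches Security
  - employee 9 (Chris): dept_id=2 -> matches Legal
So 1 of 9 rows is dropped.

SQL:
SELECT a.name, b.name AS department
FROM employees a
INNER JOIN departments b ON a.dept_id = b.id

Result:
name  | department
------+-----------
Bob   | Security  
Pete  | Operations
Uma   | Security  
Alice | Security  
Aaron | Support   
Rosa  | Support   
Nate  | Security  
Chris | Legal     


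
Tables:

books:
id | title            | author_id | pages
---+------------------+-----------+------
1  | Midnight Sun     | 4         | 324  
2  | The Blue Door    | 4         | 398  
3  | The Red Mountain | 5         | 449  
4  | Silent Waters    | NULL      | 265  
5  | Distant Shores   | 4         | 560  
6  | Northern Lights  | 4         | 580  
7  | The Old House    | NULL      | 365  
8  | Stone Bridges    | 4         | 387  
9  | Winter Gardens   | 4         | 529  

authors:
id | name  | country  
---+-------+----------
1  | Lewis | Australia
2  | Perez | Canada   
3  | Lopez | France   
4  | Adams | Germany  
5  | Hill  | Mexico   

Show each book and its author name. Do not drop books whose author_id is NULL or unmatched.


LEFT JOIN keeps every row from books (the left table); where author_id has no match in authors, the author columns become NULL. Walk through each book:
  - book 1 (Midnight Sun): author_id=4 -> matches Adams
  - book 2 (The Blue Door): author_id=4 -> matches Adams
  - book 3 (The Red Mountain): author_id=5 -> matches Hill
  - book 4 (Silent Waters): author_id=NULL, no match -> kept with NULL
  - book 5 (Distant Shores): author_id=4 -> matches Adams
  - book 6 (Northern Lights): author_id=4 -> matches Adams
  - book 7 (The Old House): author_id=NULL, no match -> kept with NULL
  - book 8 (Stone Bridges): author_id=4 -> matches Adams
  - book 9 (Winter Gardens): author_id=4 -> matches Adams
All 9 rows appear; 2 have NULL author.

SQL:
SELECT a.title, b.name AS author
FROM books a
LEFT JOIN authors b ON a.author_id = b.id

Result:
title            | author
-----------------+-------
Midnight Sun     | Adams 
The Blue Door    | Adams 
The Red Mountain | Hill  
Silent Waters    | NULL  
Distant Shores   | Adams 
Northern Lights  | Adams 
The Old House    | NULL  
Stone Bridges    | Adams 
Winter Gardens   | Adams 


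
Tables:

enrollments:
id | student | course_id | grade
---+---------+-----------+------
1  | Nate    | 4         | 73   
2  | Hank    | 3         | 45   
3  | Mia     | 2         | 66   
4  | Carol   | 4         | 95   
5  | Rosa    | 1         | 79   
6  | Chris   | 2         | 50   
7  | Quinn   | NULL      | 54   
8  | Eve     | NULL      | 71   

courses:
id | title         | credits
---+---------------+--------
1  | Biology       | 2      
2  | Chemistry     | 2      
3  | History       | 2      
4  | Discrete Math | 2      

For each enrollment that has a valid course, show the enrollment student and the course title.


INNER JOIN keeps only enrollments rows whose course_id matches an id in courses. Walk through each enrollment:
  - enrollment 1 (Nate): course_id=4 -> matches Discrete Math
  - enrollment 2 (Hank): course_id=3 -> matches History
  - enrollment 3 (Mia): course_id=2 -> matches Chemistry
  - enrollment 4 (Carol): course_id=4 -> matches Discrete Math
  - enrollment 5 (Rosa): course_id=1 -> matches Biology
  - enrollment 6 (Chris): course_id=2 -> matches Chemistry
  - enrollment 7 (Quinn): course_id=NULL, no match -> dropped
  - enrollment 8 (Eve): course_id=NULL, no match -> dropped
So 2 of 8 rows are dropped.

SQL:
SELECT a.student, b.title AS course
FROM enrollments a
INNER JOIN courses b ON a.course_id = b.id

Result:
student | course       
--------+--------------
Nate    | Discrete Math
Hank    | History      
Mia     | Chemistry    
Carol   | Discrete Math
Rosa    | Biology      
Chris   | Chemistry    


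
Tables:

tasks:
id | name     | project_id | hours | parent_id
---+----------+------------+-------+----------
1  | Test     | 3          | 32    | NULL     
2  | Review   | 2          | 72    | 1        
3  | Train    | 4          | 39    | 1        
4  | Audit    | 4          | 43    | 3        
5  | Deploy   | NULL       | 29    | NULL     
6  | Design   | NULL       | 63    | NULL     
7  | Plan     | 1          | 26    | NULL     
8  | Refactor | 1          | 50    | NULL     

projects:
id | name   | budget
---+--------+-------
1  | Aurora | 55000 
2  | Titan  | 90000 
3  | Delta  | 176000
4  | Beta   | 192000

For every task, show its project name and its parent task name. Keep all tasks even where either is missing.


Two LEFT JOINs from the same base table tasks: one to projects via project_id, one to tasks itself via parent_id. Both are LEFT so every task is preserved.
Match against projects:
  - task 1 (Test): project_id=3 -> matches Delta
  - task 2 (Review): project_id=2 -> matches Titan
  - task 3 (Train): project_id=4 -> matches Beta
  - task 4 (Audit): project_id=4 -> matches Beta
  - task 5 (Deploy): project_id=NULL, no match -> kept with NULL
  - task 6 (Design): project_id=NULL, no match -> kept with NULL
  - task 7 (Plan): project_id=1 -> matches Aurora
  - task 8 (Refactor): project_id=1 -> matches Aurora
Match against tasks (self):
  - task 1 (Test): parent_id=NULL -> NULL
  - task 2 (Review): parent_id=1 -> Test
  - task 3 (Train): parent_id=1 -> Test
  - task 4 (Audit): parent_id=3 -> Train
  - task 5 (Deploy): parent_id=NULL -> NULL
  - task 6 (Design): parent_id=NULL -> NULL
  - task 7 (Plan): parent_id=NULL -> NULL
  - task 8 (Refactor): parent_id=NULL -> NULL

SQL:
SELECT a.name, b.name AS project, c.name AS parent
FROM tasks a
LEFT JOIN projects b ON a.project_id = b.id
LEFT JOIN tasks c ON a.parent_id = c.id

Result:
name     | project | parent
---------+---------+-------
Test     | Delta   | NULL  
Review   | Titan   | Test  
Train    | Beta    | Test  
Audit    | Beta    | Train 
Deploy   | NULL    | NULL  
Design   | NULL    | NULL  
Plan     | Aurora  | NULL  
Refactor | Aurora  | NULL  


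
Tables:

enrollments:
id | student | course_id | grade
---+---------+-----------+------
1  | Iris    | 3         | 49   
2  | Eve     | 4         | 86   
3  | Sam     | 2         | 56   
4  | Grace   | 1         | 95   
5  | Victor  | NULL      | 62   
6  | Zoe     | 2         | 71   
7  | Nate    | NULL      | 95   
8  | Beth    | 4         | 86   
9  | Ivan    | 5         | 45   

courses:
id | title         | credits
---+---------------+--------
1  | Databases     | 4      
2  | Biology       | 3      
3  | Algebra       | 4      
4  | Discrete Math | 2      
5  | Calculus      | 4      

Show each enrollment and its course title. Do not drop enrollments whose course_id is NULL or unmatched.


LEFT JOIN keeps every row from enrollments (the left table); where course_id has no match in courses, the course columns become NULL. Walk through each enrollment:
  - enrollment 1 (Iris): course_id=3 -> matches Algebra
  - enrollment 2 (Eve): course_id=4 -> matches Discrete Math
  - enrollment 3 (Sam): course_id=2 -> matches Biology
  - enrollment 4 (Grace): course_id=1 -> matches Databases
  - enrollment 5 (Victor): course_id=NULL, no match -> kept with NULL
  - enrollment 6 (Zoe): course_id=2 -> matches Biology
  - enrollment 7 (Nate): course_id=NULL, no match -> kept with NULL
  - enrollment 8 (Beth): course_id=4 -> matches Discrete Math
  - enrollment 9 (Ivan): course_id=5 -> matches Calculus
All 9 rows appear; 2 have NULL course.

SQL:
SELECT a.student, b.title AS course
FROM enrollments a
LEFT JOIN courses b ON a.course_id = b.id

Result:
student | course       
--------+--------------
Iris    | Algebra      
Eve     | Discrete Math
Sam     | Biology      
Grace   | Databases    
Victor  | NULL         
Zoe     | Biology      
Nate    | NULL         
Beth    | Discrete Math
Ivan    | Calculus     


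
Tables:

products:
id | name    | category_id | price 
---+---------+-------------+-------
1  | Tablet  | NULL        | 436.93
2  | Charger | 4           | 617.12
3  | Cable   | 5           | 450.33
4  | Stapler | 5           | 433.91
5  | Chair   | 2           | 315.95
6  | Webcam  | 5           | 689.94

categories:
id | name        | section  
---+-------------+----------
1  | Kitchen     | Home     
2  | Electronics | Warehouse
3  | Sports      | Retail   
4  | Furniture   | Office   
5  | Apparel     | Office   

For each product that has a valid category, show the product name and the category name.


INNER JOIN keeps only products rows whose category_id matches an id in categories. Walk through each product:
  - product 1 (Tablet): category_id=NULL, no match -> dropped
  - product 2 (Charger): category_id=4 -> matches Furniture
  - product 3 (Cable): category_id=5 -> matches Apparel
  - product 4 (Stapler): category_id=5 -> matches Apparel
  - product 5 (Chair): category_id=2 -> matches Electronics
  - product 6 (Webcam): category_id=5 -> matches Apparel
So 1 of 6 rows is dropped.

SQL:
SELECT a.name, b.name AS category
FROM products a
INNER JOIN categories b ON a.category_id = b.id

Result:
name    | category   
--------+------------
Charger | Furniture  
Cable   | Apparel    
Stapler | Apparel    
Chair   | Electronics
Webcam  | Apparel    


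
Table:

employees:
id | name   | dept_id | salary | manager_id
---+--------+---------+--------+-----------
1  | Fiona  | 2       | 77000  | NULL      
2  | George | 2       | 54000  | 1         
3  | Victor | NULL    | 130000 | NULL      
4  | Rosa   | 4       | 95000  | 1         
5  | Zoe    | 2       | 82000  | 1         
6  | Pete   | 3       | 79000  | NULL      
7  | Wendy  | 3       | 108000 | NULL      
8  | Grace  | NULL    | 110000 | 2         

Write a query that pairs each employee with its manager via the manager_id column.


This is a self-join: employees is joined to a second copy of itself, matching each row's manager_id to another row's id. Use LEFT JOIN so rows with manager_id=NULL are kept.
  - employee 1 (Fiona): manager_id=NULL -> NULL
  - employee 2 (George): manager_id=1 -> Fiona
  - employee 3 (Victor): manager_id=NULL -> NULL
  - employee 4 (Rosa): manager_id=1 -> Fiona
  - employee 5 (Zoe): manager_id=1 -> Fiona
  - employee 6 (Pete): manager_id=NULL -> NULL
  - employee 7 (Wendy): manager_id=NULL -> NULL
  - employee 8 (Grace): manager_id=2 -> George

SQL:
SELECT a.name AS item, b.name AS manager
FROM employees a
LEFT JOIN employees b ON a.manager_id = b.id

Result:
item   | manager
-------+--------
Fiona  | NULL   
George | Fiona  
Victor | NULL   
Rosa   | Fiona  
Zoe    | Fiona  
Pete   | NULL   
Wendy  | NULL   
Grace  | George 


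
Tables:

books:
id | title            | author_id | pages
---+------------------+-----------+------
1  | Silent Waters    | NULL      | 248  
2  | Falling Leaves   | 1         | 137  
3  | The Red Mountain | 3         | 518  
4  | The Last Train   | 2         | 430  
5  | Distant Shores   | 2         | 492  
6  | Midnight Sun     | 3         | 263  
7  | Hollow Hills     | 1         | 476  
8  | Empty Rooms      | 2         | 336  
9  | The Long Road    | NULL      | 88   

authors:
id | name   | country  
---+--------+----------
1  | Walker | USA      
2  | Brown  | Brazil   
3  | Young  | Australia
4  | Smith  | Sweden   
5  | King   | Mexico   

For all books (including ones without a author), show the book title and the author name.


LEFT JOIN keeps every row from books (the left table); where author_id has no match in authors, the author columns become NULL. Walk through each book:
  - book 1 (Silent Waters): author_id=NULL, no match -> kept with NULL
  - book 2 (Falling Leaves): author_id=1 -> matches Walker
  - book 3 (The Red Mountain): author_id=3 -> matches Young
  - book 4 (The Last Train): author_id=2 -> matches Brown
  - book 5 (Distant Shores): author_id=2 -> matches Brown
  - book 6 (Midnight Sun): author_id=3 -> matches Young
  - book 7 (Hollow Hills): author_id=1 -> matches Walker
  - book 8 (Empty Rooms): author_id=2 -> matches Brown
  - book 9 (The Long Road): author_id=NULL, no match -> kept with NULL
All 9 rows appear; 2 have NULL author.

SQL:
SELECT a.title, b.name AS author
FROM books a
LEFT JOIN authors b ON a.author_id = b.id

Result:
title            | author
-----------------+-------
Silent Waters    | NULL  
Falling Leaves   | Walker
The Red Mountain | Young 
The Last Train   | Brown 
Distant Shores   | Brown 
Midnight Sun     | Young 
Hollow Hills     | Walker
Empty Rooms      | Brown 
The Long Road    | NULL  
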